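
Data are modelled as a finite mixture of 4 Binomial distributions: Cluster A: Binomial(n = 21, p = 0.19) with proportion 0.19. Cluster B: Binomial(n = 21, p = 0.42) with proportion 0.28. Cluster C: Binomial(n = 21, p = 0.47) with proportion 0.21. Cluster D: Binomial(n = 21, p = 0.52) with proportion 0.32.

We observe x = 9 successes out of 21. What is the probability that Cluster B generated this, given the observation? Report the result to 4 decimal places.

P(component k | x) = w_k·f_k(x) / marginal(x), where marginal(x) = Σ_j w_j·f_j(x).
Binomial probabilities:
  L_A = 0.00756566
  L_B = 0.17323
  L_C = 0.161598
  L_D = 0.122227
Prior × likelihood for each component:
  w_A·L_A = 0.19 × 0.00756566 = 0.00143747
  w_B·L_B = 0.28 × 0.17323 = 0.0485044
  w_C·L_C = 0.21 × 0.161598 = 0.0339355
  w_D·L_D = 0.32 × 0.122227 = 0.0391128
Evidence: 0.00143747 + 0.0485044 + 0.0339355 + 0.0391128 = 0.12299
P(Cluster B | x) ≈ 0.3944

0.3944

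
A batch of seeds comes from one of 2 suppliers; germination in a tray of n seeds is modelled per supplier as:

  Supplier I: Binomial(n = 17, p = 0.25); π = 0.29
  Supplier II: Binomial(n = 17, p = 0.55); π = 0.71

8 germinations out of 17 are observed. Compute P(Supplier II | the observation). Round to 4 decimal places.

P(component k | x) = w_k·f_k(x) / marginal(x), where marginal(x) = Σ_j w_j·f_j(x).
Component likelihoods at x = 8 germinations out of 17:
  L_I = 0.027852
  L_II = 0.154028
Unnormalised posteriors:
  w_I·L_I = 0.29 × 0.027852 = 0.00807708
  w_II·L_II = 0.71 × 0.154028 = 0.10936
Denominator: 0.00807708 + 0.10936 = 0.117437
P(Supplier II | the observation) ≈ 0.9312

0.9312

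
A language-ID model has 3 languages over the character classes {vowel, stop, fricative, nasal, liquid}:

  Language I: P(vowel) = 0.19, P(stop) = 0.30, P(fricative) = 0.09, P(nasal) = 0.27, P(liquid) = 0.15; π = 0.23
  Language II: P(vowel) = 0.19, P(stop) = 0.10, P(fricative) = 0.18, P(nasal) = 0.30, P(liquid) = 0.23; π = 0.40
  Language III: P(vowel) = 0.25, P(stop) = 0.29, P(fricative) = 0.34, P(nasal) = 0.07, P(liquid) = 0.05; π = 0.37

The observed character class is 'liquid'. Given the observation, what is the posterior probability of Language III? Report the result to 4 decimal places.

0.1276

The responsibility of component k is π_k f_k(x) divided by Σ_j π_j f_j(x).
Component likelihoods at x = 'liquid':
  f_I = 0.15
  f_II = 0.23
  f_III = 0.05
Weight by the priors:
  π_I·f_I = 0.23 × 0.15 = 0.0345
  π_II·f_II = 0.40 × 0.23 = 0.092
  π_III·f_III = 0.37 × 0.05 = 0.0185
Denominator: 0.0345 + 0.092 + 0.0185 = 0.145
P(Language III | the observation) = 0.0185 / 0.145 ≈ 0.1276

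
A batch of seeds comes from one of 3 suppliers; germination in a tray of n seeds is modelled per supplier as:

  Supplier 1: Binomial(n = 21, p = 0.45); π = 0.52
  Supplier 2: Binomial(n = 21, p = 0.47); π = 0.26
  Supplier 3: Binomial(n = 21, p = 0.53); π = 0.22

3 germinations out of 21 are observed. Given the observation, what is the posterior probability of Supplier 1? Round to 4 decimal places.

0.7500

Apply Bayes' rule: the posterior for each component is proportional to its prior times its likelihood at x.
Evaluate each component's likelihood at the observed value:
  f_1 = 0.0025705
  f_2 = 0.00150353
  f_3 = 0.000247994
Prior × likelihood for each component:
  w_1·f_1 = 0.52 × 0.0025705 = 0.00133666
  w_2·f_2 = 0.26 × 0.00150353 = 0.000390917
  w_3·f_3 = 0.22 × 0.000247994 = 5.45586e-05
Denominator: 0.00133666 + 0.000390917 + 5.45586e-05 = 0.00178214
P(Supplier 1 | data) ≈ 0.7500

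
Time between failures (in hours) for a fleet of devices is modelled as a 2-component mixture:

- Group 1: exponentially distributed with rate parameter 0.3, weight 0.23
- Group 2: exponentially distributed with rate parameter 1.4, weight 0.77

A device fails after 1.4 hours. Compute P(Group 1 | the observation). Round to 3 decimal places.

Apply Bayes' rule: the posterior for each component is proportional to its prior times its likelihood at x.
Evaluate each component's likelihood at the observed value:
  f_1 = 0.3·e^(−0.3·1.4) = 0.3·e^(−0.4200) = 0.197114
  f_2 = 1.4·e^(−1.4·1.4) = 1.4·e^(−1.9600) = 0.197202
Weight by the priors:
  w_1·f_1 = 0.23 × 0.197114 = 0.0453362
  w_2·f_2 = 0.77 × 0.197202 = 0.151845
Marginal: 0.0453362 + 0.151845 = 0.197182
P(Group 1 | data) = 0.0453362 / 0.197182 ≈ 0.230

0.230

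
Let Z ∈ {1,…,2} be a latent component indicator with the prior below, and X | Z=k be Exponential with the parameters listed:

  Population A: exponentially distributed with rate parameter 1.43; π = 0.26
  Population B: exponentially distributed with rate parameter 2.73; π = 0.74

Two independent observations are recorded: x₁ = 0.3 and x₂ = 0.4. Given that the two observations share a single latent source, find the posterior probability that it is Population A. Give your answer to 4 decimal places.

0.1932

The responsibility of component k is P(Z=k) f_k(x) divided by Σ_j P(Z=j) f_j(x).
Since both observations come from the same component, the likelihood for component k is f_k(x₁)·f_k(x₂).
  L_A = [1.43·e^(−1.43·0.3) = 1.43·e^(−0.4290) = 0.931159] × [0.807086] = 0.751525
  L_B = [2.73·e^(−2.73·0.3) = 2.73·e^(−0.8190) = 1.20358] × [0.916037] = 1.10253
Multiply by the mixture weights:
  P(Z=A)·L_A = 0.26 × 0.751525 = 0.195396
  P(Z=B)·L_B = 0.74 × 1.10253 = 0.815869
Sum: 0.195396 + 0.815869 = 1.01127
Responsibility of Population A: 0.195396 / 1.01127 ≈ 0.1932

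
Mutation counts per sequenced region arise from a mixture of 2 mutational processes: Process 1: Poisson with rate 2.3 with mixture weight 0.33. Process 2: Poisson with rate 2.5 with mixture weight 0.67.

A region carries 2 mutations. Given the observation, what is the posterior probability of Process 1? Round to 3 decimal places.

P(component k | x) = P(Z=k)·f_k(x) / marginal(x), where marginal(x) = Σ_j P(Z=j)·f_j(x).
Evaluate each component's likelihood at the observed value:
  f_1 = e^(−2.3)·2.3^2/2! = 0.265185
  f_2 = e^(−2.5)·2.5^2/2! = 0.256516
Weight by the priors:
  P(Z=1)·f_1 = 0.33 × 0.265185 = 0.0875109
  P(Z=2)·f_2 = 0.67 × 0.256516 = 0.171865
Denominator: 0.0875109 + 0.171865 = 0.259376
Responsibility of Process 1: 0.0875109 / 0.259376 ≈ 0.337

0.337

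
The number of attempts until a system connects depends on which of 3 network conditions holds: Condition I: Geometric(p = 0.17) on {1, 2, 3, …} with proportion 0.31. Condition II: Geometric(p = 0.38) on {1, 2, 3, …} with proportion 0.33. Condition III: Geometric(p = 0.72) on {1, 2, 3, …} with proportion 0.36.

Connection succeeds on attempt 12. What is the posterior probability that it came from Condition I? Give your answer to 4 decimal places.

0.9123

P(component k | x) = w_k·f_k(x) / marginal(x), where marginal(x) = Σ_j w_j·f_j(x).
Evaluate each component's likelihood at the observed value:
  L_I = 0.17·(1−0.17)^11 = 0.17·0.128783 = 0.0218931
  L_II = 0.38·(1−0.38)^11 = 0.38·0.00520366 = 0.00197739
  L_III = 0.72·(1−0.72)^11 = 0.72·8.29351e-07 = 5.97133e-07
Multiply by the mixture weights:
  w_I·L_I = 0.31 × 0.0218931 = 0.00678687
  w_II·L_II = 0.33 × 0.00197739 = 0.000652538
  w_III·L_III = 0.36 × 5.97133e-07 = 2.14968e-07
Evidence: 0.00678687 + 0.000652538 + 2.14968e-07 = 0.00743963
P(Condition I | data) = 0.00678687 / 0.00743963 ≈ 0.9123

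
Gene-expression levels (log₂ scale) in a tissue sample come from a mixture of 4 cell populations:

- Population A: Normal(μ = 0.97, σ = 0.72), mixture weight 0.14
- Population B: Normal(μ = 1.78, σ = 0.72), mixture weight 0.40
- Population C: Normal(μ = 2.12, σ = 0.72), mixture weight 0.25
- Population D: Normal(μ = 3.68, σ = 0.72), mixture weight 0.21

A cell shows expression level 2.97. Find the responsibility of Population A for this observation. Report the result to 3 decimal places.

P(component k | x) = w_k·f_k(x) / marginal(x), where marginal(x) = Σ_j w_j·f_j(x).
Component likelihoods at x = 2.97:
  p_A = (1/(0.72·√(2π)))·exp(−(2.97−0.97)²/(2·0.72²)) = 0.554087·exp(-3.85802) = 0.0116966
  p_B = (1/(0.72·√(2π)))·exp(−(2.97−1.78)²/(2·0.72²)) = 0.554087·exp(-1.36584) = 0.141385
  p_C = (1/(0.72·√(2π)))·exp(−(2.97−2.12)²/(2·0.72²)) = 0.554087·exp(-0.69686) = 0.276018
  p_D = (1/(0.72·√(2π)))·exp(−(2.97−3.68)²/(2·0.72²)) = 0.554087·exp(-0.48621) = 0.340738
Weight by the priors:
  w_A·p_A = 0.14 × 0.0116966 = 0.00163752
  w_B·p_B = 0.40 × 0.141385 = 0.0565538
  w_C·p_C = 0.25 × 0.276018 = 0.0690044
  w_D·p_D = 0.21 × 0.340738 = 0.0715549
Marginal: 0.00163752 + 0.0565538 + 0.0690044 + 0.0715549 = 0.198751
Responsibility of Population A: 0.00163752 / 0.198751 ≈ 0.008

0.008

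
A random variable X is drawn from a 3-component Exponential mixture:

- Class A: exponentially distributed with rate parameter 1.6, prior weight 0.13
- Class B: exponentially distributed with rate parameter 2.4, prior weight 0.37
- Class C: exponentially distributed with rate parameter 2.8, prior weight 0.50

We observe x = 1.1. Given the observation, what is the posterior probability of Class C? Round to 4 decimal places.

0.3935

The responsibility of component k is P(Z=k) f_k(x) divided by Σ_j P(Z=j) f_j(x).
Exponential densities:
  f_A = 1.6·e^(−1.6·1.1) = 1.6·e^(−1.7600) = 0.275272
  f_B = 2.4·e^(−2.4·1.1) = 2.4·e^(−2.6400) = 0.171267
  f_C = 2.8·e^(−2.8·1.1) = 2.8·e^(−3.0800) = 0.128686
Prior × likelihood for each component:
  P(Z=A)·f_A = 0.13 × 0.275272 = 0.0357853
  P(Z=B)·f_B = 0.37 × 0.171267 = 0.0633688
  P(Z=C)·f_C = 0.50 × 0.128686 = 0.064343
Evidence: 0.0357853 + 0.0633688 + 0.064343 = 0.163497
P(Class C | 1.1) = 0.064343 / 0.163497 ≈ 0.3935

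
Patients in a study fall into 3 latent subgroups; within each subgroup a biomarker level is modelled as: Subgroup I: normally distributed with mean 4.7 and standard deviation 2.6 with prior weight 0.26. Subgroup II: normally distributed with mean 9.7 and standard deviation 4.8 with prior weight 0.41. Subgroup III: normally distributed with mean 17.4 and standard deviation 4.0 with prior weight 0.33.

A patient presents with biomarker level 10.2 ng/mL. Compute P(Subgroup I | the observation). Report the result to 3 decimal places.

P(component k | x) = π_k·f_k(x) / marginal(x), where marginal(x) = Σ_j π_j·f_j(x).
Evaluate each component's likelihood at the observed value:
  L_I = 0.016377
  L_II = 0.0826633
  L_III = 0.0197375
Prior × likelihood for each component:
  π_I·L_I = 0.26 × 0.016377 = 0.00425803
  π_II·L_II = 0.41 × 0.0826633 = 0.0338919
  π_III·L_III = 0.33 × 0.0197375 = 0.00651339
Marginal: 0.00425803 + 0.0338919 + 0.00651339 = 0.0446634
P(Subgroup I | x) ≈ 0.095

0.095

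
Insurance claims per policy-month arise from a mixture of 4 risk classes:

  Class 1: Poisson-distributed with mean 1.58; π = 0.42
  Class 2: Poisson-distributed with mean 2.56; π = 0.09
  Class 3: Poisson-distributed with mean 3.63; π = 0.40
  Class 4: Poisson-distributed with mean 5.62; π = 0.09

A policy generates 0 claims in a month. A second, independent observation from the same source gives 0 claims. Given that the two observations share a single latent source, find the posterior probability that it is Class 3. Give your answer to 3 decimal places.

Posterior ∝ prior × likelihood, so P(k | x) ∝ π_k f_k(x); normalise over all components.
Since both observations come from the same component, the likelihood for component k is f_k(x₁)·f_k(x₂).
  f_1 = [e^(−1.58)·1.58^0/0! = 0.205975] × [0.205975] = 0.0424257
  f_2 = [e^(−2.56)·2.56^0/0! = 0.0773047] × [0.0773047] = 0.00597602
  f_3 = [e^(−3.63)·3.63^0/0! = 0.0265162] × [0.0265162] = 0.000703108
  f_4 = [e^(−5.62)·5.62^0/0! = 0.00362464] × [0.00362464] = 1.3138e-05
Multiply by the mixture weights:
  π_1·f_1 = 0.42 × 0.0424257 = 0.0178188
  π_2·f_2 = 0.09 × 0.00597602 = 0.000537842
  π_3·f_3 = 0.40 × 0.000703108 = 0.000281243
  π_4·f_4 = 0.09 × 1.3138e-05 = 1.18242e-06
Sum: 0.0178188 + 0.000537842 + 0.000281243 + 1.18242e-06 = 0.0186391
So the posterior for Class 3 is 0.000281243 / 0.0186391 ≈ 0.015.

0.015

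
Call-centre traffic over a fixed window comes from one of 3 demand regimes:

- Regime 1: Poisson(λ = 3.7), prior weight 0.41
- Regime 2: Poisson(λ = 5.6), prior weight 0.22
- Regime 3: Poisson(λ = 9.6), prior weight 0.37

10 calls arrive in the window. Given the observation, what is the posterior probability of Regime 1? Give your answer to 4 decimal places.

0.0248

By Bayes' theorem, P(k | x) = π_k f_k(x) / Σ_j π_j f_j(x).
Evaluate each component's likelihood at the observed value:
  L_1 = 0.00327616
  L_2 = 0.0309078
  L_3 = 0.124086
Prior × likelihood for each component:
  π_1·L_1 = 0.41 × 0.00327616 = 0.00134322
  π_2·L_2 = 0.22 × 0.0309078 = 0.00679972
  π_3·L_3 = 0.37 × 0.124086 = 0.0459118
Denominator: 0.00134322 + 0.00679972 + 0.0459118 = 0.0540547
So the posterior for Regime 1 is 0.00134322 / 0.0540547 ≈ 0.0248.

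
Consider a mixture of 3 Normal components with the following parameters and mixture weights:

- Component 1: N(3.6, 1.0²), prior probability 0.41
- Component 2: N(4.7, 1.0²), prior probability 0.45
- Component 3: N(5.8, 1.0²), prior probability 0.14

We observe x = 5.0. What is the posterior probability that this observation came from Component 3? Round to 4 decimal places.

P(component k | x) = π_k·f_k(x) / marginal(x), where marginal(x) = Σ_j π_j·f_j(x).
Normal densities:
  p_1 = 0.149727
  p_2 = 0.381388
  p_3 = 0.289692
Weight by the priors:
  π_1·p_1 = 0.41 × 0.149727 = 0.0613883
  π_2·p_2 = 0.45 × 0.381388 = 0.171625
  π_3·p_3 = 0.14 × 0.289692 = 0.0405568
Marginal: 0.0613883 + 0.171625 + 0.0405568 = 0.27357
P(Component 3 | the observation) = 0.0405568 / 0.27357 ≈ 0.1483

0.1483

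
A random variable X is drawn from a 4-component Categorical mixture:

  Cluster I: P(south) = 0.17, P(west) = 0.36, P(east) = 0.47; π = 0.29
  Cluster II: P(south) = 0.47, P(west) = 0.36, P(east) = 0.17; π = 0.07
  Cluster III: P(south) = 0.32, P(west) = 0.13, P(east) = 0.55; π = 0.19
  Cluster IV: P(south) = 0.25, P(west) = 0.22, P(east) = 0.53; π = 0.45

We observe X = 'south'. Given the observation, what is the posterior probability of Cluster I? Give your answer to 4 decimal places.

0.1930

The responsibility of component k is P(Z=k) f_k(x) divided by Σ_j P(Z=j) f_j(x).
Component likelihoods at x = 'south':
  L_I = P(south | comp) = 0.17
  L_II = P(south | comp) = 0.47
  L_III = P(south | comp) = 0.32
  L_IV = P(south | comp) = 0.25
Unnormalised posteriors:
  P(Z=I)·L_I = 0.29 × 0.17 = 0.0493
  P(Z=II)·L_II = 0.07 × 0.47 = 0.0329
  P(Z=III)·L_III = 0.19 × 0.32 = 0.0608
  P(Z=IV)·L_IV = 0.45 × 0.25 = 0.1125
Evidence: 0.0493 + 0.0329 + 0.0608 + 0.1125 = 0.2555
P(Cluster I | the observation) = 0.0493 / 0.2555 ≈ 0.1930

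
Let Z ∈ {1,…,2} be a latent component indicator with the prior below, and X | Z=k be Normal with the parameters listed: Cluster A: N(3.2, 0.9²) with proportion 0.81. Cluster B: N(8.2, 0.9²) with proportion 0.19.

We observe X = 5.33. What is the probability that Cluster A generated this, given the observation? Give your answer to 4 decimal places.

0.9767

Apply Bayes' rule: the posterior for each component is proportional to its prior times its likelihood at x.
Normal densities:
  f_A = 0.0269403
  f_B = 0.0027447
Weight by the priors:
  π_A·f_A = 0.81 × 0.0269403 = 0.0218216
  π_B·f_B = 0.19 × 0.0027447 = 0.000521493
Sum: 0.0218216 + 0.000521493 = 0.0223431
So the posterior for Cluster A is 0.0218216 / 0.0223431 ≈ 0.9767.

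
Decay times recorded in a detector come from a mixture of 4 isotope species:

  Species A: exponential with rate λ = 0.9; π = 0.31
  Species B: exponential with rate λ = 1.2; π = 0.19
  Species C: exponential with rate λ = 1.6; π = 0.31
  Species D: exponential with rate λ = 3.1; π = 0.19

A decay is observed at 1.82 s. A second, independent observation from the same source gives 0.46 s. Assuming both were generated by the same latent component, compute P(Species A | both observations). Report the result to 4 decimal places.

The responsibility of component k is π_k f_k(x) divided by Σ_j π_j f_j(x).
Since both observations come from the same component, the likelihood for component k is f_k(x₁)·f_k(x₂).
  L_A = [0.9·e^(−0.9·1.82) = 0.9·e^(−1.6380) = 0.174932] × [0.594901] = 0.104067
  L_B = [1.2·e^(−1.2·1.82) = 1.2·e^(−2.1840) = 0.135108] × [0.690956] = 0.093354
  L_C = [1.6·e^(−1.6·1.82) = 1.6·e^(−2.9120) = 0.086987] × [0.766442] = 0.0666705
  L_D = [3.1·e^(−3.1·1.82) = 3.1·e^(−5.6420) = 0.0109919] × [0.744831] = 0.0081871
Unnormalised posteriors:
  π_A·L_A = 0.31 × 0.104067 = 0.0322607
  π_B·L_B = 0.19 × 0.093354 = 0.0177373
  π_C·L_C = 0.31 × 0.0666705 = 0.0206679
  π_D·L_D = 0.19 × 0.0081871 = 0.00155555
Normaliser: 0.0322607 + 0.0177373 + 0.0206679 + 0.00155555 = 0.0722214
P(Species A | x₁, x₂) ≈ 0.4467

0.4467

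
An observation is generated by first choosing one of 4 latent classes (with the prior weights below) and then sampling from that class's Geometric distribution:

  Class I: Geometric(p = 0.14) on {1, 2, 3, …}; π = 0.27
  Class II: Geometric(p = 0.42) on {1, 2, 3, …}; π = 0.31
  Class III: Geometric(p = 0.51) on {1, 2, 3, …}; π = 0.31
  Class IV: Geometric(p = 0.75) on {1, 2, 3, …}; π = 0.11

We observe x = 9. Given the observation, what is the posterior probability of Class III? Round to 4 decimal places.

0.0389

The responsibility of component k is w_k f_k(x) divided by Σ_j w_j f_j(x).
Evaluate each component's likelihood at the observed value:
  L_I = 0.14·(1−0.14)^8 = 0.14·0.299218 = 0.0418905
  L_II = 0.42·(1−0.42)^8 = 0.42·0.0128063 = 0.00537865
  L_III = 0.51·(1−0.51)^8 = 0.51·0.00332329 = 0.00169488
  L_IV = 0.75·(1−0.75)^8 = 0.75·1.52588e-05 = 1.14441e-05
Unnormalised posteriors:
  w_I·L_I = 0.27 × 0.0418905 = 0.0113104
  w_II·L_II = 0.31 × 0.00537865 = 0.00166738
  w_III·L_III = 0.31 × 0.00169488 = 0.000525413
  w_IV·L_IV = 0.11 × 1.14441e-05 = 1.25885e-06
Marginal: 0.0113104 + 0.00166738 + 0.000525413 + 1.25885e-06 = 0.0135045
Responsibility of Class III: 0.000525413 / 0.0135045 ≈ 0.0389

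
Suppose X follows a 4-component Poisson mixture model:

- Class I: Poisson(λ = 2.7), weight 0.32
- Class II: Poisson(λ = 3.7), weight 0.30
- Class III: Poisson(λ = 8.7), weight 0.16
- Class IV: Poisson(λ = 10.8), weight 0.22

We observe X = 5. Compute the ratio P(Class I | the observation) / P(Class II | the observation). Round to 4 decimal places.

Posterior odds = (P(Z=i) f_i(x)) / (P(Z=j) f_j(x)); the normalising sum cancels.
Component likelihoods at x = 5:
  L_I = 0.0803605
  L_II = 0.142869
  L_III = 0.0691915
  L_IV = 0.024978
0.0257154 / 0.0428607 ≈ 0.6000

0.6000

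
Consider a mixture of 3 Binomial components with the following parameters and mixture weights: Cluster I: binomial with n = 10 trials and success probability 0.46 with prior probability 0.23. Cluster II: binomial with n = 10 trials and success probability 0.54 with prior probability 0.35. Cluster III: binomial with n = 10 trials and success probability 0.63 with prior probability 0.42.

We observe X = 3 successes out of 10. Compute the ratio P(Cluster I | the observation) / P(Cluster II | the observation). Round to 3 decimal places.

Since P(k|x) ∝ P(Z=k) f_k(x), the posterior odds are P(Z=i) f_i(x) / (P(Z=j) f_j(x)).
Binomial probabilities:
  f_I = C(10,3)·0.46^3·0.54^7 = 120·0.097336·0.0133893 = 0.156391
  f_II = C(10,3)·0.54^3·0.46^7 = 120·0.157464·0.00435818 = 0.0823507
  f_III = C(10,3)·0.63^3·0.37^7 = 120·0.250047·0.000949319 = 0.0284849
0.0359699 / 0.0288227 ≈ 1.248

1.248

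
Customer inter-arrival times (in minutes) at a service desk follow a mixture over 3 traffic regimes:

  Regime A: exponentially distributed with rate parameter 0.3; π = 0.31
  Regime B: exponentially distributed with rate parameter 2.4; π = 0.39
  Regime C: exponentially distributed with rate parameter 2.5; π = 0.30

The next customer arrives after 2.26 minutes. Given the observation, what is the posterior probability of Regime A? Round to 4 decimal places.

0.8747

The responsibility of component k is π_k f_k(x) divided by Σ_j π_j f_j(x).
Exponential densities:
  f_A = 0.152289
  f_B = 0.0105827
  f_C = 0.00879379
Multiply by the mixture weights:
  π_A·f_A = 0.31 × 0.152289 = 0.0472097
  π_B·f_B = 0.39 × 0.0105827 = 0.00412727
  π_C·f_C = 0.30 × 0.00879379 = 0.00263814
Normaliser: 0.0472097 + 0.00412727 + 0.00263814 = 0.0539751
P(Regime A | data) ≈ 0.8747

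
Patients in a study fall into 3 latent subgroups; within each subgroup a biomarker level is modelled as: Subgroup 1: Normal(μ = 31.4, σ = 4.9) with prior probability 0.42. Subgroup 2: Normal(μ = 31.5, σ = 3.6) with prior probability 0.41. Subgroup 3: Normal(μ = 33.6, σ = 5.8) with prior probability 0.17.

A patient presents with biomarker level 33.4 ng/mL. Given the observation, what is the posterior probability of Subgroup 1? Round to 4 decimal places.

0.3805

P(component k | x) = π_k·f_k(x) / marginal(x), where marginal(x) = Σ_j π_j·f_j(x).
Evaluate each component's likelihood at the observed value:
  p_1 = 0.0749097
  p_2 = 0.0964098
  p_3 = 0.0687423
Prior × likelihood for each component:
  π_1·p_1 = 0.42 × 0.0749097 = 0.0314621
  π_2·p_2 = 0.41 × 0.0964098 = 0.039528
  π_3·p_3 = 0.17 × 0.0687423 = 0.0116862
Denominator: 0.0314621 + 0.039528 + 0.0116862 = 0.0826763
P(Subgroup 1 | 33.4 ng/mL) ≈ 0.3805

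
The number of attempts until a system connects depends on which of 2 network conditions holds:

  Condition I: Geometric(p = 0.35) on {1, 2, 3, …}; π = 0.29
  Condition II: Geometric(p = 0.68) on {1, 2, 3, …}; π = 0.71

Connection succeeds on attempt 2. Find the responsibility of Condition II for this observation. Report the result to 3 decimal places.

P(component k | x) = π_k·f_k(x) / marginal(x), where marginal(x) = Σ_j π_j·f_j(x).
Geometric probabilities:
  f_I = 0.2275
  f_II = 0.2176
Multiply by the mixture weights:
  π_I·f_I = 0.29 × 0.2275 = 0.065975
  π_II·f_II = 0.71 × 0.2176 = 0.154496
Evidence: 0.065975 + 0.154496 = 0.220471
P(Condition II | the observation) ≈ 0.701

0.701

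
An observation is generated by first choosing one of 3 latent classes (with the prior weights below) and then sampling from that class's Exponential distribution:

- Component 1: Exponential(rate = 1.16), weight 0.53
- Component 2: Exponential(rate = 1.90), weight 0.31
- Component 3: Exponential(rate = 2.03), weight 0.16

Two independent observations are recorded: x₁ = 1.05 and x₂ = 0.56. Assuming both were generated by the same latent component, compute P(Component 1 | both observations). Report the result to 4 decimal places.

0.5867

The responsibility of component k is P(Z=k) f_k(x) divided by Σ_j P(Z=j) f_j(x).
Since both observations come from the same component, the likelihood for component k is f_k(x₁)·f_k(x₂).
  f_1 = [1.16·e^(−1.16·1.05) = 1.16·e^(−1.2180) = 0.343153] × [0.605815] = 0.207887
  f_2 = [1.90·e^(−1.90·1.05) = 1.90·e^(−1.9950) = 0.258426] × [0.655638] = 0.169434
  f_3 = [2.03·e^(−2.03·1.05) = 2.03·e^(−2.1315) = 0.240878] × [0.651313] = 0.156887
Multiply by the mixture weights:
  P(Z=1)·f_1 = 0.53 × 0.207887 = 0.11018
  P(Z=2)·f_2 = 0.31 × 0.169434 = 0.0525245
  P(Z=3)·f_3 = 0.16 × 0.156887 = 0.0251019
Normaliser: 0.11018 + 0.0525245 + 0.0251019 = 0.187807
So the posterior for Component 1 is 0.11018 / 0.187807 ≈ 0.5867.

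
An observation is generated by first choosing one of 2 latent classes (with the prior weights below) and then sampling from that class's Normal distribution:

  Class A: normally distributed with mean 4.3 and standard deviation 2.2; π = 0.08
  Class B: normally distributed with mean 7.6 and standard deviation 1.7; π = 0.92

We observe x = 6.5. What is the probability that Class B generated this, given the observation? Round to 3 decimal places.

0.952

The responsibility of component k is P(Z=k) f_k(x) divided by Σ_j P(Z=j) f_j(x).
Normal densities:
  L_A = 0.109987
  L_B = 0.190346
Unnormalised posteriors:
  P(Z=A)·L_A = 0.08 × 0.109987 = 0.00879894
  P(Z=B)·L_B = 0.92 × 0.190346 = 0.175119
Denominator: 0.00879894 + 0.175119 = 0.183918
P(Class B | data) = 0.175119 / 0.183918 ≈ 0.952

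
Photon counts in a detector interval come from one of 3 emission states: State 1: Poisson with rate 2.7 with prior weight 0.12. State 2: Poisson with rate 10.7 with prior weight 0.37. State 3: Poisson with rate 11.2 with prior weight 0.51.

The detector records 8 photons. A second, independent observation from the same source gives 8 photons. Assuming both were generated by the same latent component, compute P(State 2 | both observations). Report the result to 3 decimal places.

Posterior ∝ prior × likelihood, so P(k | x) ∝ w_k f_k(x); normalise over all components.
Since both observations come from the same component, the likelihood for component k is f_k(x₁)·f_k(x₂).
  L_1 = [e^(−2.7)·2.7^8/8! = 0.00470755] × [0.00470755] = 2.2161e-05
  L_2 = [e^(−10.7)·10.7^8/8! = 0.0960724] × [0.0960724] = 0.00922991
  L_3 = [e^(−11.2)·11.2^8/8! = 0.0839703] × [0.0839703] = 0.007051
Unnormalised posteriors:
  w_1·L_1 = 0.12 × 2.2161e-05 = 2.65932e-06
  w_2·L_2 = 0.37 × 0.00922991 = 0.00341507
  w_3·L_3 = 0.51 × 0.007051 = 0.00359601
Denominator: 2.65932e-06 + 0.00341507 + 0.00359601 = 0.00701374
P(State 2 | x₁, x₂) = 0.00341507 / 0.00701374 ≈ 0.487

0.487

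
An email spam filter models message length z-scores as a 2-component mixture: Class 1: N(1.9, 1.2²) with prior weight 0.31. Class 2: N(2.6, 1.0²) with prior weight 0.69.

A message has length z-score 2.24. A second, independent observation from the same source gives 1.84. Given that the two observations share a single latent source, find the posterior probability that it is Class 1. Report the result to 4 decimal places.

0.2989

By Bayes' theorem, P(k | x) = P(Z=k) f_k(x) / Σ_j P(Z=j) f_j(x).
Since both observations come from the same component, the likelihood for component k is f_k(x₁)·f_k(x₂).
  p_1 = [0.319372] × [0.332037] = 0.106043
  p_2 = [0.373911] × [0.298872] = 0.111752
Prior × likelihood for each component:
  P(Z=1)·p_1 = 0.31 × 0.106043 = 0.0328734
  P(Z=2)·p_2 = 0.69 × 0.111752 = 0.0771086
Denominator: 0.0328734 + 0.0771086 = 0.109982
P(Class 1 | x₁, x₂) = 0.0328734 / 0.109982 ≈ 0.2989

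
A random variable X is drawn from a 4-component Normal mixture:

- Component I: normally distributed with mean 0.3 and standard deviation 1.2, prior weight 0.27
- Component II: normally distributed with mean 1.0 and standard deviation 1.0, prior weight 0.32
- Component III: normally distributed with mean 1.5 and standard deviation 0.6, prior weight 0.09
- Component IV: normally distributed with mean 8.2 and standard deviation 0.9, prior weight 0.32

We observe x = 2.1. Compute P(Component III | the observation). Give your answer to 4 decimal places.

0.2686

By Bayes' theorem, P(k | x) = w_k f_k(x) / Σ_j w_j f_j(x).
Component likelihoods at x = 2.1:
  L_I = (1/(1.2·√(2π)))·exp(−(2.1−0.3)²/(2·1.2²)) = 0.332452·exp(-1.12500) = 0.107931
  L_II = (1/(1.0·√(2π)))·exp(−(2.1−1.0)²/(2·1.0²)) = 0.398942·exp(-0.60500) = 0.217852
  L_III = (1/(0.6·√(2π)))·exp(−(2.1−1.5)²/(2·0.6²)) = 0.664904·exp(-0.50000) = 0.403285
  L_IV = (1/(0.9·√(2π)))·exp(−(2.1−8.2)²/(2·0.9²)) = 0.443269·exp(-22.96914) = 4.69136e-11
Multiply by the mixture weights:
  w_I·L_I = 0.27 × 0.107931 = 0.0291415
  w_II·L_II = 0.32 × 0.217852 = 0.0697127
  w_III·L_III = 0.09 × 0.403285 = 0.0362956
  w_IV·L_IV = 0.32 × 4.69136e-11 = 1.50123e-11
Evidence: 0.0291415 + 0.0697127 + 0.0362956 + 1.50123e-11 = 0.13515
Responsibility of Component III: 0.0362956 / 0.13515 ≈ 0.2686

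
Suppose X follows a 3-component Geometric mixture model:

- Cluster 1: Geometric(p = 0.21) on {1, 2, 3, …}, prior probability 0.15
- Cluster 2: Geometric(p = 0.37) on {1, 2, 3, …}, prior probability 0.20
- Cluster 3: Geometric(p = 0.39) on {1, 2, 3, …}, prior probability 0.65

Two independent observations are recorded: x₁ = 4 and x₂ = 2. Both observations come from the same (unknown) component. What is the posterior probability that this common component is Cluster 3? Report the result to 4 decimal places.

0.6652

Apply Bayes' rule: the posterior for each component is proportional to its prior times its likelihood at x.
Since both observations come from the same component, the likelihood for component k is f_k(x₁)·f_k(x₂).
  f_1 = [0.21·(1−0.21)^3 = 0.21·0.493039 = 0.103538] × [0.1659] = 0.017177
  f_2 = [0.37·(1−0.37)^3 = 0.37·0.250047 = 0.0925174] × [0.2331] = 0.0215658
  f_3 = [0.39·(1−0.39)^3 = 0.39·0.226981 = 0.0885226] × [0.2379] = 0.0210595
Unnormalised posteriors:
  w_1·f_1 = 0.15 × 0.017177 = 0.00257655
  w_2·f_2 = 0.20 × 0.0215658 = 0.00431316
  w_3·f_3 = 0.65 × 0.0210595 = 0.0136887
Marginal: 0.00257655 + 0.00431316 + 0.0136887 = 0.0205784
So the posterior for Cluster 3 is 0.0136887 / 0.0205784 ≈ 0.6652.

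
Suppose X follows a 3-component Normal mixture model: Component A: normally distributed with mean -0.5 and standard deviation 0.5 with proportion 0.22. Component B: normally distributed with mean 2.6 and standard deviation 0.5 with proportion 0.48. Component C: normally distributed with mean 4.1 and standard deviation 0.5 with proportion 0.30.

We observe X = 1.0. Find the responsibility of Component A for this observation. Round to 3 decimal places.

0.460

The responsibility of component k is π_k f_k(x) divided by Σ_j π_j f_j(x).
Component likelihoods at x = 1.0:
  L_A = (1/(0.5·√(2π)))·exp(−(1.0−-0.5)²/(2·0.5²)) = 0.797885·exp(-4.50000) = 0.0088637
  L_B = (1/(0.5·√(2π)))·exp(−(1.0−2.6)²/(2·0.5²)) = 0.797885·exp(-5.12000) = 0.00476818
  L_C = (1/(0.5·√(2π)))·exp(−(1.0−4.1)²/(2·0.5²)) = 0.797885·exp(-19.22000) = 3.58757e-09
Multiply by the mixture weights:
  π_A·L_A = 0.22 × 0.0088637 = 0.00195001
  π_B·L_B = 0.48 × 0.00476818 = 0.00228872
  π_C·L_C = 0.30 × 3.58757e-09 = 1.07627e-09
Marginal: 0.00195001 + 0.00228872 + 1.07627e-09 = 0.00423874
So the posterior for Component A is 0.00195001 / 0.00423874 ≈ 0.460.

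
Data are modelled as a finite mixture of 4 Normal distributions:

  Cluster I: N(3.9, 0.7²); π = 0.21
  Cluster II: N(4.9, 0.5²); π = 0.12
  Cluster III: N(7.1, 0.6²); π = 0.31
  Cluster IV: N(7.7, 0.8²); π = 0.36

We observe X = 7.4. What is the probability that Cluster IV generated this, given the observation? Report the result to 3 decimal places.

0.479

By Bayes' theorem, P(k | x) = P(Z=k) f_k(x) / Σ_j P(Z=j) f_j(x).
Component likelihoods at x = 7.4:
  p_I = (1/(0.7·√(2π)))·exp(−(7.4−3.9)²/(2·0.7²)) = 0.569918·exp(-12.50000) = 2.12389e-06
  p_II = (1/(0.5·√(2π)))·exp(−(7.4−4.9)²/(2·0.5²)) = 0.797885·exp(-12.50000) = 2.97344e-06
  p_III = (1/(0.6·√(2π)))·exp(−(7.4−7.1)²/(2·0.6²)) = 0.664904·exp(-0.12500) = 0.586776
  p_IV = (1/(0.8·√(2π)))·exp(−(7.4−7.7)²/(2·0.8²)) = 0.498678·exp(-0.07031) = 0.464819
Prior × likelihood for each component:
  P(Z=I)·p_I = 0.21 × 2.12389e-06 = 4.46016e-07
  P(Z=II)·p_II = 0.12 × 2.97344e-06 = 3.56813e-07
  P(Z=III)·p_III = 0.31 × 0.586776 = 0.1819
  P(Z=IV)·p_IV = 0.36 × 0.464819 = 0.167335
Marginal: 4.46016e-07 + 3.56813e-07 + 0.1819 + 0.167335 = 0.349236
P(Cluster IV | data) ≈ 0.479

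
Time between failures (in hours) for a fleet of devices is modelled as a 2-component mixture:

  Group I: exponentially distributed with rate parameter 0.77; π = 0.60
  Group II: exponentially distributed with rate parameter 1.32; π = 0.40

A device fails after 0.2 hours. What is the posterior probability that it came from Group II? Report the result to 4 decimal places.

0.5059

The responsibility of component k is P(Z=k) f_k(x) divided by Σ_j P(Z=j) f_j(x).
Evaluate each component's likelihood at the observed value:
  f_I = 0.660099
  f_II = 1.01373
Prior × likelihood for each component:
  P(Z=I)·f_I = 0.60 × 0.660099 = 0.39606
  P(Z=II)·f_II = 0.40 × 1.01373 = 0.40549
Marginal: 0.39606 + 0.40549 = 0.80155
P(Group II | the observation) = 0.40549 / 0.80155 ≈ 0.5059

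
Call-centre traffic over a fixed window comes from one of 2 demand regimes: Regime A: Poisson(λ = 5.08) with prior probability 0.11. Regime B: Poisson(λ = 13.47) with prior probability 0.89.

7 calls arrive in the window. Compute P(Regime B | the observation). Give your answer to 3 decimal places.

P(component k | x) = π_k·f_k(x) / marginal(x), where marginal(x) = Σ_j π_j·f_j(x).
Component likelihoods at x = 7 calls:
  f_A = e^(−5.08)·5.08^7/7! = 0.107746
  f_B = e^(−13.47)·13.47^7/7! = 0.0225526
Multiply by the mixture weights:
  π_A·f_A = 0.11 × 0.107746 = 0.011852
  π_B·f_B = 0.89 × 0.0225526 = 0.0200718
Evidence: 0.011852 + 0.0200718 = 0.0319238
Responsibility of Regime B: 0.0200718 / 0.0319238 ≈ 0.629

0.629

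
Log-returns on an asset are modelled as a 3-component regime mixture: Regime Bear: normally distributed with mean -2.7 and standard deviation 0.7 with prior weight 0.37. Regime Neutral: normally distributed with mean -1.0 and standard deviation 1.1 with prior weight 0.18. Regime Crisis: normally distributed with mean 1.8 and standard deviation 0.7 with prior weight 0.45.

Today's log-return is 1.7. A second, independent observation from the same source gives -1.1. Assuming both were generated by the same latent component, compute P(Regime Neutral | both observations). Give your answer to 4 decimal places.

Apply Bayes' rule: the posterior for each component is proportional to its prior times its likelihood at x.
Since both observations come from the same component, the likelihood for component k is f_k(x₁)·f_k(x₂).
  L_Bear = [(1/(0.7·√(2π)))·exp(−(1.7−-2.7)²/(2·0.7²)) = 0.569918·exp(-19.75510) = 1.50065e-09] × [0.0418147] = 6.27493e-11
  L_Neutral = [(1/(1.1·√(2π)))·exp(−(1.7−-1.0)²/(2·1.1²)) = 0.362675·exp(-3.01240) = 0.0178341] × [0.361179] = 0.00644129
  L_Crisis = [(1/(0.7·√(2π)))·exp(−(1.7−1.8)²/(2·0.7²)) = 0.569918·exp(-0.01020) = 0.564132] × [0.00010687] = 6.02888e-05
Multiply by the mixture weights:
  π_Bear·L_Bear = 0.37 × 6.27493e-11 = 2.32172e-11
  π_Neutral·L_Neutral = 0.18 × 0.00644129 = 0.00115943
  π_Crisis·L_Crisis = 0.45 × 6.02888e-05 = 2.713e-05
Denominator: 2.32172e-11 + 0.00115943 + 2.713e-05 = 0.00118656
So the posterior for Regime Neutral is 0.00115943 / 0.00118656 ≈ 0.9771.

0.9771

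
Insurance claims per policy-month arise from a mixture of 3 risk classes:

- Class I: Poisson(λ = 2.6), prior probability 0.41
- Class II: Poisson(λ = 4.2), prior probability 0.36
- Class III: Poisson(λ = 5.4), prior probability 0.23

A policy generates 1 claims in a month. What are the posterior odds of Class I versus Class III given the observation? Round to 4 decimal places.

Since P(k|x) ∝ w_k f_k(x), the posterior odds are w_i f_i(x) / (w_j f_j(x)).
Evaluate each component's likelihood at the observed value:
  L_I = 0.193111
  L_II = 0.0629814
  L_III = 0.0243895
Odds = (0.41/0.23) × (0.193111/0.0243895) = 1.78261 × 7.91779 ≈ 14.1143

14.1143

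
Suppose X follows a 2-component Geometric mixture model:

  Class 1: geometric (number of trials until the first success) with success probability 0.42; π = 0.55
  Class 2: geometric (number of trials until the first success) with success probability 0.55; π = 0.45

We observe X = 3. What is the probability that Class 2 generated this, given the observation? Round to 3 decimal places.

Apply Bayes' rule: the posterior for each component is proportional to its prior times its likelihood at x.
Evaluate each component's likelihood at the observed value:
  p_1 = 0.42·(1−0.42)^2 = 0.42·0.3364 = 0.141288
  p_2 = 0.55·(1−0.55)^2 = 0.55·0.2025 = 0.111375
Prior × likelihood for each component:
  w_1·p_1 = 0.55 × 0.141288 = 0.0777084
  w_2·p_2 = 0.45 × 0.111375 = 0.0501187
Evidence: 0.0777084 + 0.0501187 = 0.127827
Responsibility of Class 2: 0.0501187 / 0.127827 ≈ 0.392

0.392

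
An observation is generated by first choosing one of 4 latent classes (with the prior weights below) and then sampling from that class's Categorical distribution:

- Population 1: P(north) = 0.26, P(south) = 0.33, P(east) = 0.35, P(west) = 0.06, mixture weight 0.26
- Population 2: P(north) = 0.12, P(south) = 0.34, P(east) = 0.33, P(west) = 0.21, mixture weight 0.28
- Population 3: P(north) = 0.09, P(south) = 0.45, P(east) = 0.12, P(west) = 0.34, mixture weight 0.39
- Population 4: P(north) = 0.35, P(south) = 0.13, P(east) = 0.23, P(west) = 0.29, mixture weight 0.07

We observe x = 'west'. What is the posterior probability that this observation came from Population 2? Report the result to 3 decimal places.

Apply Bayes' rule: the posterior for each component is proportional to its prior times its likelihood at x.
Component likelihoods at x = 'west':
  f_1 = P(west | comp) = 0.06
  f_2 = P(west | comp) = 0.21
  f_3 = P(west | comp) = 0.34
  f_4 = P(west | comp) = 0.29
Unnormalised posteriors:
  P(Z=1)·f_1 = 0.26 × 0.06 = 0.0156
  P(Z=2)·f_2 = 0.28 × 0.21 = 0.0588
  P(Z=3)·f_3 = 0.39 × 0.34 = 0.1326
  P(Z=4)·f_4 = 0.07 × 0.29 = 0.0203
Denominator: 0.0156 + 0.0588 + 0.1326 + 0.0203 = 0.2273
So the posterior for Population 2 is 0.0588 / 0.2273 ≈ 0.259.

0.259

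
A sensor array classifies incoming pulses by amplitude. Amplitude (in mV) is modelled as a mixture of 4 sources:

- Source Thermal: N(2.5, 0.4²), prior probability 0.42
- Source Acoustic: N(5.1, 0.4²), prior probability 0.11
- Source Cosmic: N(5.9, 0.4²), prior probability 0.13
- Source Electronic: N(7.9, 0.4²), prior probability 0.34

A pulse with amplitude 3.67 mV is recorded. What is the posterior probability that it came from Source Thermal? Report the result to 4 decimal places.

Apply Bayes' rule: the posterior for each component is proportional to its prior times its likelihood at x.
Normal densities:
  L_Thermal = 0.0138363
  L_Acoustic = 0.0016733
  L_Cosmic = 1.77737e-07
  L_Electronic = 5.18965e-25
Weight by the priors:
  π_Thermal·L_Thermal = 0.42 × 0.0138363 = 0.00581124
  π_Acoustic·L_Acoustic = 0.11 × 0.0016733 = 0.000184062
  π_Cosmic·L_Cosmic = 0.13 × 1.77737e-07 = 2.31058e-08
  π_Electronic·L_Electronic = 0.34 × 5.18965e-25 = 1.76448e-25
Denominator: 0.00581124 + 0.000184062 + 2.31058e-08 + 1.76448e-25 = 0.00599533
Responsibility of Source Thermal: 0.00581124 / 0.00599533 ≈ 0.9693

0.9693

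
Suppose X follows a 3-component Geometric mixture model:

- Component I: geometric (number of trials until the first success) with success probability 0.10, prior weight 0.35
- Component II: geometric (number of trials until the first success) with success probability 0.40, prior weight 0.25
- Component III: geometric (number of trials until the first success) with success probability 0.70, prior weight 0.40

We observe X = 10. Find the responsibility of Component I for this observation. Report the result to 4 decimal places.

0.9305

The responsibility of component k is P(Z=k) f_k(x) divided by Σ_j P(Z=j) f_j(x).
Evaluate each component's likelihood at the observed value:
  L_I = 0.10·(1−0.10)^9 = 0.10·0.38742 = 0.038742
  L_II = 0.40·(1−0.40)^9 = 0.40·0.0100777 = 0.00403108
  L_III = 0.70·(1−0.70)^9 = 0.70·1.9683e-05 = 1.37781e-05
Unnormalised posteriors:
  P(Z=I)·L_I = 0.35 × 0.038742 = 0.0135597
  P(Z=II)·L_II = 0.25 × 0.00403108 = 0.00100777
  P(Z=III)·L_III = 0.40 × 1.37781e-05 = 5.51124e-06
Evidence: 0.0135597 + 0.00100777 + 5.51124e-06 = 0.014573
Responsibility of Component I: 0.0135597 / 0.014573 ≈ 0.9305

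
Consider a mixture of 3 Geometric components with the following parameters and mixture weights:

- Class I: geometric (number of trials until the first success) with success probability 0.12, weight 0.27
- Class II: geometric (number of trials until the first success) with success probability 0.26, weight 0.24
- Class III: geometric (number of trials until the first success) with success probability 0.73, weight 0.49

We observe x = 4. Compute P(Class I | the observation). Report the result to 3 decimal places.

0.406

The responsibility of component k is w_k f_k(x) divided by Σ_j w_j f_j(x).
Evaluate each component's likelihood at the observed value:
  L_I = 0.0817766
  L_II = 0.105358
  L_III = 0.0143686
Prior × likelihood for each component:
  w_I·L_I = 0.27 × 0.0817766 = 0.0220797
  w_II·L_II = 0.24 × 0.105358 = 0.025286
  w_III·L_III = 0.49 × 0.0143686 = 0.00704061
Marginal: 0.0220797 + 0.025286 + 0.00704061 = 0.0544063
Responsibility of Class I: 0.0220797 / 0.0544063 ≈ 0.406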